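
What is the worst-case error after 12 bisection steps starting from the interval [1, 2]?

Bisection error bound: |error| ≤ (b-a)/2^n
|error| ≤ (2 - 1)/2^12 = 1/2^12
|error| ≤ 0.0002441406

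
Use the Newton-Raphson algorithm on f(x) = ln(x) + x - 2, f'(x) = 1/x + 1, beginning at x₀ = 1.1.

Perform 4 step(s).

f(x) = ln(x) + x - 2
f'(x) = 1/x + 1
x₀ = 1.1

Newton-Raphson formula: x_{n+1} = x_n - f(x_n)/f'(x_n)

Iteration 1:
  f(1.100000) = -0.804690
  f'(1.100000) = 1.909091
  x_1 = 1.100000 - (-0.804690)/1.909091 = 1.521504
Iteration 2:
  f(1.521504) = -0.058796
  f'(1.521504) = 1.657244
  x_2 = 1.521504 - (-0.058796)/1.657244 = 1.556983
Iteration 3:
  f(1.556983) = -0.000268
  f'(1.556983) = 1.642268
  x_3 = 1.556983 - (-0.000268)/1.642268 = 1.557146
Iteration 4:
  f(1.557146) = 0.000000
  f'(1.557146) = 1.642201
  x_4 = 1.557146 - 0.000000/1.642201 = 1.557146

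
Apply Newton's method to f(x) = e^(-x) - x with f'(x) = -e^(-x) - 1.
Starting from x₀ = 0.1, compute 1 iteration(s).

f(x) = e^(-x) - x
f'(x) = -e^(-x) - 1
x₀ = 0.1

Newton-Raphson formula: x_{n+1} = x_n - f(x_n)/f'(x_n)

Iteration 1:
  f(0.100000) = 0.804837
  f'(0.100000) = -1.904837
  x_1 = 0.100000 - 0.804837/(-1.904837) = 0.522523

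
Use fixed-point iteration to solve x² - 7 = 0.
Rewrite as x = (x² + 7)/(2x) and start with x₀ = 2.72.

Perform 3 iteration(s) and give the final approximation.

Equation: x² - 7 = 0
Fixed-point form: x = (x² + 7)/(2x)
x₀ = 2.72

x_1 = g(2.720000) = 2.646765
x_2 = g(2.646765) = 2.645752
x_3 = g(2.645752) = 2.645751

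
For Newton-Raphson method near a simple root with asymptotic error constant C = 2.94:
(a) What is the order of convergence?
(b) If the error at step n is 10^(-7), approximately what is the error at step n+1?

(a) Newton-Raphson has quadratic (order 2) convergence near simple roots.
    This means |e_{n+1}| ≈ C|e_n|².

(b) With |e_n| = 10^(-7) and C = 2.94:
    |e_{n+1}| ≈ 2.94 × (10^(-7))² = 2.94 × 10^(-14)

(a) 2 (quadratic); (b) |e_{n+1}| ≈ 2.940e-14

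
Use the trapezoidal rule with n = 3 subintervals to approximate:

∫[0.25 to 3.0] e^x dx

f(x) = e^x
a = 0.25, b = 3.0, n = 3
h = (b - a)/n = 0.916667

Trapezoidal rule: (h/2)[f(x₀) + 2f(x₁) + 2f(x₂) + ... + f(xₙ)]

x_0 = 0.2500, f(x_0) = 1.284025, coefficient = 1
x_1 = 1.1667, f(x_1) = 3.211271, coefficient = 2
x_2 = 2.0833, f(x_2) = 8.031195, coefficient = 2
x_3 = 3.0000, f(x_3) = 20.085537, coefficient = 1

I ≈ (0.916667/2) × 43.854493 = 20.099976
Exact value: 18.801512
Error: 1.298465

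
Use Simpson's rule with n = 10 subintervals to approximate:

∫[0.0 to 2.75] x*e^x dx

f(x) = x*e^x
a = 0.0, b = 2.75, n = 10
h = (b - a)/n = 0.275000

Simpson's rule: (h/3)[f(x₀) + 4f(x₁) + 2f(x₂) + ... + f(xₙ)]

x_0 = 0.0000, f(x_0) = 0.000000, coefficient = 1
x_1 = 0.2750, f(x_1) = 0.362046, coefficient = 4
x_2 = 0.5500, f(x_2) = 0.953289, coefficient = 2
x_3 = 0.8250, f(x_3) = 1.882552, coefficient = 4
x_4 = 1.1000, f(x_4) = 3.304583, coefficient = 2
x_5 = 1.3750, f(x_5) = 5.438230, coefficient = 4
x_6 = 1.6500, f(x_6) = 8.591517, coefficient = 2
x_7 = 1.9250, f(x_7) = 13.196161, coefficient = 4
x_8 = 2.2000, f(x_8) = 19.855030, coefficient = 2
x_9 = 2.4750, f(x_9) = 29.407225, coefficient = 4
x_10 = 2.7500, f(x_10) = 43.017238, coefficient = 1

I ≈ (0.275000/3) × 309.570931 = 28.377335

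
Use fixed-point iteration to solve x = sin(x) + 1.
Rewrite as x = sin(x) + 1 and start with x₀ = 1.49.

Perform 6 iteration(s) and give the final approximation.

Equation: x = sin(x) + 1
Fixed-point form: x = sin(x) + 1
x₀ = 1.49

x_1 = g(1.490000) = 1.996738
x_2 = g(1.996738) = 1.910650
x_3 = g(1.910650) = 1.942803
x_4 = g(1.942803) = 1.931600
x_5 = g(1.931600) = 1.935614
x_6 = g(1.935614) = 1.934189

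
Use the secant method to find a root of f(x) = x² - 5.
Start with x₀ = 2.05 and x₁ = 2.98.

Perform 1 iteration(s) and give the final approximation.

f(x) = x² - 5
x₀ = 2.05, x₁ = 2.98

Secant formula: x_{n+1} = x_n - f(x_n)(x_n - x_{n-1})/(f(x_n) - f(x_{n-1}))

Iteration 1:
  f(2.050000) = -0.797500
  f(2.980000) = 3.880400
  x_2 = 2.980000 - 3.880400×(2.980000 - 2.050000)/(3.880400 - (-0.797500))
       = 2.208549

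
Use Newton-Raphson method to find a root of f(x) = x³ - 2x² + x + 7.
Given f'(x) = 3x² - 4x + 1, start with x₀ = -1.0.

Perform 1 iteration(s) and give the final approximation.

f(x) = x³ - 2x² + x + 7
f'(x) = 3x² - 4x + 1
x₀ = -1.0

Newton-Raphson formula: x_{n+1} = x_n - f(x_n)/f'(x_n)

Iteration 1:
  f(-1.000000) = 3.000000
  f'(-1.000000) = 8.000000
  x_1 = -1.000000 - 3.000000/8.000000 = -1.375000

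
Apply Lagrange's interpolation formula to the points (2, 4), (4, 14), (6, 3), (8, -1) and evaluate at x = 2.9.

Lagrange interpolation formula:
P(x) = Σ yᵢ × Lᵢ(x)
where Lᵢ(x) = Π_{j≠i} (x - xⱼ)/(xᵢ - xⱼ)

L_0(2.9) = (2.9 - 4)/(2 - 4) × (2.9 - 6)/(2 - 6) × (2.9 - 8)/(2 - 8) = 0.362313
L_1(2.9) = (2.9 - 2)/(4 - 2) × (2.9 - 6)/(4 - 6) × (2.9 - 8)/(4 - 8) = 0.889312
L_2(2.9) = (2.9 - 2)/(6 - 2) × (2.9 - 4)/(6 - 4) × (2.9 - 8)/(6 - 8) = -0.315562
L_3(2.9) = (2.9 - 2)/(8 - 2) × (2.9 - 4)/(8 - 4) × (2.9 - 6)/(8 - 6) = 0.063938

P(2.9) = 4×L_0(2.9) + 14×L_1(2.9) + 3×L_2(2.9) + (-1)×L_3(2.9)
P(2.9) = 12.889000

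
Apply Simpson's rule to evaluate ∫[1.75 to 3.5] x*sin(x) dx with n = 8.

f(x) = x*sin(x)
a = 1.75, b = 3.5, n = 8
h = (b - a)/n = 0.218750

Simpson's rule: (h/3)[f(x₀) + 4f(x₁) + 2f(x₂) + ... + f(xₙ)]

x_0 = 1.7500, f(x_0) = 1.721975, coefficient = 1
x_1 = 1.9688, f(x_1) = 1.814904, coefficient = 4
x_2 = 2.1875, f(x_2) = 1.784539, coefficient = 2
x_3 = 2.4062, f(x_3) = 1.614212, coefficient = 4
x_4 = 2.6250, f(x_4) = 1.296541, coefficient = 2
x_5 = 2.8438, f(x_5) = 0.834523, coefficient = 4
x_6 = 3.0625, f(x_6) = 0.241969, coefficient = 2
x_7 = 3.2812, f(x_7) = -0.456762, coefficient = 4
x_8 = 3.5000, f(x_8) = -1.227741, coefficient = 1

I ≈ (0.218750/3) × 22.367835 = 1.630988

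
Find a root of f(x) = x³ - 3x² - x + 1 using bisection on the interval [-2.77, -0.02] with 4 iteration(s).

f(x) = x³ - 3x² - x + 1
Initial interval: [-2.77, -0.02]

Iteration 1:
  c_1 = (-2.770000 + (-0.020000))/2 = -1.395000
  f(c_1) = f(-1.395000) = -6.157780
  f(a) × f(c) ≥ 0, new interval: [-1.395000, -0.020000]
Iteration 2:
  c_2 = (-1.395000 + (-0.020000))/2 = -0.707500
  f(c_2) = f(-0.707500) = -0.148312
  f(a) × f(c) ≥ 0, new interval: [-0.707500, -0.020000]
Iteration 3:
  c_3 = (-0.707500 + (-0.020000))/2 = -0.363750
  f(c_3) = f(-0.363750) = 0.918679
  f(a) × f(c) < 0, new interval: [-0.707500, -0.363750]
Iteration 4:
  c_4 = (-0.707500 + (-0.363750))/2 = -0.535625
  f(c_4) = f(-0.535625) = 0.521275
  f(a) × f(c) < 0, new interval: [-0.707500, -0.535625]

After 4 iteration(s), the approximation is c_4 = -0.535625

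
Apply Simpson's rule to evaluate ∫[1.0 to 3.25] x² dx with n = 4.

f(x) = x²
a = 1.0, b = 3.25, n = 4
h = (b - a)/n = 0.562500

Simpson's rule: (h/3)[f(x₀) + 4f(x₁) + 2f(x₂) + ... + f(xₙ)]

x_0 = 1.0000, f(x_0) = 1.000000, coefficient = 1
x_1 = 1.5625, f(x_1) = 2.441406, coefficient = 4
x_2 = 2.1250, f(x_2) = 4.515625, coefficient = 2
x_3 = 2.6875, f(x_3) = 7.222656, coefficient = 4
x_4 = 3.2500, f(x_4) = 10.562500, coefficient = 1

I ≈ (0.562500/3) × 59.250000 = 11.109375
Exact value: 11.109375
Error: 0.000000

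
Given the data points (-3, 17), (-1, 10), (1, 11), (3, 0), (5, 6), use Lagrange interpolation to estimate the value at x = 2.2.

Lagrange interpolation formula:
P(x) = Σ yᵢ × Lᵢ(x)
where Lᵢ(x) = Π_{j≠i} (x - xⱼ)/(xᵢ - xⱼ)

L_0(2.2) = (2.2 - (-1))/(-3 - (-1)) × (2.2 - 1)/(-3 - 1) × (2.2 - 3)/(-3 - 3) × (2.2 - 5)/(-3 - 5) = 0.022400
L_1(2.2) = (2.2 - (-3))/(-1 - (-3)) × (2.2 - 1)/(-1 - 1) × (2.2 - 3)/(-1 - 3) × (2.2 - 5)/(-1 - 5) = -0.145600
L_2(2.2) = (2.2 - (-3))/(1 - (-3)) × (2.2 - (-1))/(1 - (-1)) × (2.2 - 3)/(1 - 3) × (2.2 - 5)/(1 - 5) = 0.582400
L_3(2.2) = (2.2 - (-3))/(3 - (-3)) × (2.2 - (-1))/(3 - (-1)) × (2.2 - 1)/(3 - 1) × (2.2 - 5)/(3 - 5) = 0.582400
L_4(2.2) = (2.2 - (-3))/(5 - (-3)) × (2.2 - (-1))/(5 - (-1)) × (2.2 - 1)/(5 - 1) × (2.2 - 3)/(5 - 3) = -0.041600

P(2.2) = 17×L_0(2.2) + 10×L_1(2.2) + 11×L_2(2.2) + 0×L_3(2.2) + 6×L_4(2.2)
P(2.2) = 5.081600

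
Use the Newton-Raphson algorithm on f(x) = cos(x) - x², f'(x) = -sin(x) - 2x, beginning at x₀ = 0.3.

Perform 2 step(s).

f(x) = cos(x) - x²
f'(x) = -sin(x) - 2x
x₀ = 0.3

Newton-Raphson formula: x_{n+1} = x_n - f(x_n)/f'(x_n)

Iteration 1:
  f(0.300000) = 0.865336
  f'(0.300000) = -0.895520
  x_1 = 0.300000 - 0.865336/(-0.895520) = 1.266295
Iteration 2:
  f(1.266295) = -1.303685
  f'(1.266295) = -3.486586
  x_2 = 1.266295 - (-1.303685)/(-3.486586) = 0.892380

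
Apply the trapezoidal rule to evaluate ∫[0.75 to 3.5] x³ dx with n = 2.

f(x) = x³
a = 0.75, b = 3.5, n = 2
h = (b - a)/n = 1.375000

Trapezoidal rule: (h/2)[f(x₀) + 2f(x₁) + 2f(x₂) + ... + f(xₙ)]

x_0 = 0.7500, f(x_0) = 0.421875, coefficient = 1
x_1 = 2.1250, f(x_1) = 9.595703, coefficient = 2
x_2 = 3.5000, f(x_2) = 42.875000, coefficient = 1

I ≈ (1.375000/2) × 62.488281 = 42.960693
Exact value: 37.436523
Error: 5.524170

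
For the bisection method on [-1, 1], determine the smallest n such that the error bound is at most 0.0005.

We need (b-a)/2^n ≤ 0.0005
(1 - (-1))/2^n ≤ 0.0005
2/2^n ≤ 0.0005
2^n ≥ 4000
n ≥ log₂(4000) = 11.97
n ≥ 12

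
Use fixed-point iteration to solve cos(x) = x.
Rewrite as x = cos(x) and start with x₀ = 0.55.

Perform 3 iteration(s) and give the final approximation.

Equation: cos(x) = x
Fixed-point form: x = cos(x)
x₀ = 0.55

x_1 = g(0.550000) = 0.852525
x_2 = g(0.852525) = 0.658084
x_3 = g(0.658084) = 0.791165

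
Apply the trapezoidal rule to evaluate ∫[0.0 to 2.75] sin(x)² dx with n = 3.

f(x) = sin(x)²
a = 0.0, b = 2.75, n = 3
h = (b - a)/n = 0.916667

Trapezoidal rule: (h/2)[f(x₀) + 2f(x₁) + 2f(x₂) + ... + f(xₙ)]

x_0 = 0.0000, f(x_0) = 0.000000, coefficient = 1
x_1 = 0.9167, f(x_1) = 0.629766, coefficient = 2
x_2 = 1.8333, f(x_2) = 0.932643, coefficient = 2
x_3 = 2.7500, f(x_3) = 0.145665, coefficient = 1

I ≈ (0.916667/2) × 3.270483 = 1.498972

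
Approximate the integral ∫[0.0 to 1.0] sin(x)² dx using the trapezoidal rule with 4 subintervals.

f(x) = sin(x)²
a = 0.0, b = 1.0, n = 4
h = (b - a)/n = 0.250000

Trapezoidal rule: (h/2)[f(x₀) + 2f(x₁) + 2f(x₂) + ... + f(xₙ)]

x_0 = 0.0000, f(x_0) = 0.000000, coefficient = 1
x_1 = 0.2500, f(x_1) = 0.061209, coefficient = 2
x_2 = 0.5000, f(x_2) = 0.229849, coefficient = 2
x_3 = 0.7500, f(x_3) = 0.464631, coefficient = 2
x_4 = 1.0000, f(x_4) = 0.708073, coefficient = 1

I ≈ (0.250000/2) × 2.219451 = 0.277431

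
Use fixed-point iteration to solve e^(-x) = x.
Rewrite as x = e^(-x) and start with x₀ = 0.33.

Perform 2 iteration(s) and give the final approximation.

Equation: e^(-x) = x
Fixed-point form: x = e^(-x)
x₀ = 0.33

x_1 = g(0.330000) = 0.718924
x_2 = g(0.718924) = 0.487276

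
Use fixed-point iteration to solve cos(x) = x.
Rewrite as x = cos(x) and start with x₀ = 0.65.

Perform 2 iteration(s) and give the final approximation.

Equation: cos(x) = x
Fixed-point form: x = cos(x)
x₀ = 0.65

x_1 = g(0.650000) = 0.796084
x_2 = g(0.796084) = 0.699511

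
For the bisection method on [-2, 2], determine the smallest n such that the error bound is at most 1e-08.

We need (b-a)/2^n ≤ 1e-08
(2 - (-2))/2^n ≤ 1e-08
4/2^n ≤ 1e-08
2^n ≥ 400000000
n ≥ log₂(400000000) = 28.58
n ≥ 29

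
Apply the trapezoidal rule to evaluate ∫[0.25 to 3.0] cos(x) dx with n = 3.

f(x) = cos(x)
a = 0.25, b = 3.0, n = 3
h = (b - a)/n = 0.916667

Trapezoidal rule: (h/2)[f(x₀) + 2f(x₁) + 2f(x₂) + ... + f(xₙ)]

x_0 = 0.2500, f(x_0) = 0.968912, coefficient = 1
x_1 = 1.1667, f(x_1) = 0.393219, coefficient = 2
x_2 = 2.0833, f(x_2) = -0.490390, coefficient = 2
x_3 = 3.0000, f(x_3) = -0.989992, coefficient = 1

I ≈ (0.916667/2) × -0.215422 = -0.098735
Exact value: -0.106284
Error: 0.007549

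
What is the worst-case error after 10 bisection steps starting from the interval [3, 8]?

Bisection error bound: |error| ≤ (b-a)/2^n
|error| ≤ (8 - 3)/2^10 = 5/2^10
|error| ≤ 0.0048828125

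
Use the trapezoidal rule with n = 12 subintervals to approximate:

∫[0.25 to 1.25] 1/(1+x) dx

f(x) = 1/(1+x)
a = 0.25, b = 1.25, n = 12
h = (b - a)/n = 0.083333

Trapezoidal rule: (h/2)[f(x₀) + 2f(x₁) + 2f(x₂) + ... + f(xₙ)]

x_0 = 0.2500, f(x_0) = 0.800000, coefficient = 1
x_1 = 0.3333, f(x_1) = 0.750000, coefficient = 2
x_2 = 0.4167, f(x_2) = 0.705882, coefficient = 2
x_3 = 0.5000, f(x_3) = 0.666667, coefficient = 2
x_4 = 0.5833, f(x_4) = 0.631579, coefficient = 2
x_5 = 0.6667, f(x_5) = 0.600000, coefficient = 2
x_6 = 0.7500, f(x_6) = 0.571429, coefficient = 2
x_7 = 0.8333, f(x_7) = 0.545455, coefficient = 2
x_8 = 0.9167, f(x_8) = 0.521739, coefficient = 2
x_9 = 1.0000, f(x_9) = 0.500000, coefficient = 2
x_10 = 1.0833, f(x_10) = 0.480000, coefficient = 2
x_11 = 1.1667, f(x_11) = 0.461538, coefficient = 2
x_12 = 1.2500, f(x_12) = 0.444444, coefficient = 1

I ≈ (0.083333/2) × 14.113022 = 0.588043
Exact value: 0.587787
Error: 0.000256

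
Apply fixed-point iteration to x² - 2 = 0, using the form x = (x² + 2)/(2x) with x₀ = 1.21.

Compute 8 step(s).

Equation: x² - 2 = 0
Fixed-point form: x = (x² + 2)/(2x)
x₀ = 1.21

x_1 = g(1.210000) = 1.431446
x_2 = g(1.431446) = 1.414317
x_3 = g(1.414317) = 1.414214
x_4 = g(1.414214) = 1.414214
x_5 = g(1.414214) = 1.414214
x_6 = g(1.414214) = 1.414214
x_7 = g(1.414214) = 1.414214
x_8 = g(1.414214) = 1.414214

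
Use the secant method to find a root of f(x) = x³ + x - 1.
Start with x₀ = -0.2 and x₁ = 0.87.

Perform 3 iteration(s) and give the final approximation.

f(x) = x³ + x - 1
x₀ = -0.2, x₁ = 0.87

Secant formula: x_{n+1} = x_n - f(x_n)(x_n - x_{n-1})/(f(x_n) - f(x_{n-1}))

Iteration 1:
  f(-0.200000) = -1.208000
  f(0.870000) = 0.528503
  x_2 = 0.870000 - 0.528503×(0.870000 - (-0.200000))/(0.528503 - (-1.208000))
       = 0.544347
Iteration 2:
  f(0.870000) = 0.528503
  f(0.544347) = -0.294356
  x_3 = 0.544347 - (-0.294356)×(0.544347 - 0.870000)/(-0.294356 - 0.528503)
       = 0.660841
Iteration 3:
  f(0.544347) = -0.294356
  f(0.660841) = -0.050564
  x_4 = 0.660841 - (-0.050564)×(0.660841 - 0.544347)/(-0.050564 - (-0.294356))
       = 0.685002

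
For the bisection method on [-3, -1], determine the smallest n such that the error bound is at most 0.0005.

We need (b-a)/2^n ≤ 0.0005
(-1 - (-3))/2^n ≤ 0.0005
2/2^n ≤ 0.0005
2^n ≥ 4000
n ≥ log₂(4000) = 11.97
n ≥ 12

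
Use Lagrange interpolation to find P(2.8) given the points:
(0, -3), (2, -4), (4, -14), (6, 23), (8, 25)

Lagrange interpolation formula:
P(x) = Σ yᵢ × Lᵢ(x)
where Lᵢ(x) = Π_{j≠i} (x - xⱼ)/(xᵢ - xⱼ)

L_0(2.8) = (2.8 - 2)/(0 - 2) × (2.8 - 4)/(0 - 4) × (2.8 - 6)/(0 - 6) × (2.8 - 8)/(0 - 8) = -0.041600
L_1(2.8) = (2.8 - 0)/(2 - 0) × (2.8 - 4)/(2 - 4) × (2.8 - 6)/(2 - 6) × (2.8 - 8)/(2 - 8) = 0.582400
L_2(2.8) = (2.8 - 0)/(4 - 0) × (2.8 - 2)/(4 - 2) × (2.8 - 6)/(4 - 6) × (2.8 - 8)/(4 - 8) = 0.582400
L_3(2.8) = (2.8 - 0)/(6 - 0) × (2.8 - 2)/(6 - 2) × (2.8 - 4)/(6 - 4) × (2.8 - 8)/(6 - 8) = -0.145600
L_4(2.8) = (2.8 - 0)/(8 - 0) × (2.8 - 2)/(8 - 2) × (2.8 - 4)/(8 - 4) × (2.8 - 6)/(8 - 6) = 0.022400

P(2.8) = (-3)×L_0(2.8) + (-4)×L_1(2.8) + (-14)×L_2(2.8) + 23×L_3(2.8) + 25×L_4(2.8)
P(2.8) = -13.147200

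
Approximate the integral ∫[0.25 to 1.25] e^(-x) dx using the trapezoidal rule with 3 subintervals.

f(x) = e^(-x)
a = 0.25, b = 1.25, n = 3
h = (b - a)/n = 0.333333

Trapezoidal rule: (h/2)[f(x₀) + 2f(x₁) + 2f(x₂) + ... + f(xₙ)]

x_0 = 0.2500, f(x_0) = 0.778801, coefficient = 1
x_1 = 0.5833, f(x_1) = 0.558035, coefficient = 2
x_2 = 0.9167, f(x_2) = 0.399850, coefficient = 2
x_3 = 1.2500, f(x_3) = 0.286505, coefficient = 1

I ≈ (0.333333/2) × 2.981075 = 0.496846
Exact value: 0.492296
Error: 0.004550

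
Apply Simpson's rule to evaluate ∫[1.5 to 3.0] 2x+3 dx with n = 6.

f(x) = 2x+3
a = 1.5, b = 3.0, n = 6
h = (b - a)/n = 0.250000

Simpson's rule: (h/3)[f(x₀) + 4f(x₁) + 2f(x₂) + ... + f(xₙ)]

x_0 = 1.5000, f(x_0) = 6.000000, coefficient = 1
x_1 = 1.7500, f(x_1) = 6.500000, coefficient = 4
x_2 = 2.0000, f(x_2) = 7.000000, coefficient = 2
x_3 = 2.2500, f(x_3) = 7.500000, coefficient = 4
x_4 = 2.5000, f(x_4) = 8.000000, coefficient = 2
x_5 = 2.7500, f(x_5) = 8.500000, coefficient = 4
x_6 = 3.0000, f(x_6) = 9.000000, coefficient = 1

I ≈ (0.250000/3) × 135.000000 = 11.250000
Exact value: 11.250000
Error: 0.000000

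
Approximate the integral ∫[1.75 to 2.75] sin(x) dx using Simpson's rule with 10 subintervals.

f(x) = sin(x)
a = 1.75, b = 2.75, n = 10
h = (b - a)/n = 0.100000

Simpson's rule: (h/3)[f(x₀) + 4f(x₁) + 2f(x₂) + ... + f(xₙ)]

x_0 = 1.7500, f(x_0) = 0.983986, coefficient = 1
x_1 = 1.8500, f(x_1) = 0.961275, coefficient = 4
x_2 = 1.9500, f(x_2) = 0.928960, coefficient = 2
x_3 = 2.0500, f(x_3) = 0.887362, coefficient = 4
x_4 = 2.1500, f(x_4) = 0.836899, coefficient = 2
x_5 = 2.2500, f(x_5) = 0.778073, coefficient = 4
x_6 = 2.3500, f(x_6) = 0.711473, coefficient = 2
x_7 = 2.4500, f(x_7) = 0.637765, coefficient = 4
x_8 = 2.5500, f(x_8) = 0.557684, coefficient = 2
x_9 = 2.6500, f(x_9) = 0.472031, coefficient = 4
x_10 = 2.7500, f(x_10) = 0.381661, coefficient = 1

I ≈ (0.100000/3) × 22.381702 = 0.746057
Exact value: 0.746056
Error: 0.000000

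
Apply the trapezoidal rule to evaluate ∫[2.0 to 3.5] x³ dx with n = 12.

f(x) = x³
a = 2.0, b = 3.5, n = 12
h = (b - a)/n = 0.125000

Trapezoidal rule: (h/2)[f(x₀) + 2f(x₁) + 2f(x₂) + ... + f(xₙ)]

x_0 = 2.0000, f(x_0) = 8.000000, coefficient = 1
x_1 = 2.1250, f(x_1) = 9.595703, coefficient = 2
x_2 = 2.2500, f(x_2) = 11.390625, coefficient = 2
x_3 = 2.3750, f(x_3) = 13.396484, coefficient = 2
x_4 = 2.5000, f(x_4) = 15.625000, coefficient = 2
x_5 = 2.6250, f(x_5) = 18.087891, coefficient = 2
x_6 = 2.7500, f(x_6) = 20.796875, coefficient = 2
x_7 = 2.8750, f(x_7) = 23.763672, coefficient = 2
x_8 = 3.0000, f(x_8) = 27.000000, coefficient = 2
x_9 = 3.1250, f(x_9) = 30.517578, coefficient = 2
x_10 = 3.2500, f(x_10) = 34.328125, coefficient = 2
x_11 = 3.3750, f(x_11) = 38.443359, coefficient = 2
x_12 = 3.5000, f(x_12) = 42.875000, coefficient = 1

I ≈ (0.125000/2) × 536.765625 = 33.547852
Exact value: 33.515625
Error: 0.032227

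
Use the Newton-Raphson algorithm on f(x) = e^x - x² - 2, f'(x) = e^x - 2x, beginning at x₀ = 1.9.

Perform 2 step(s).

f(x) = e^x - x² - 2
f'(x) = e^x - 2x
x₀ = 1.9

Newton-Raphson formula: x_{n+1} = x_n - f(x_n)/f'(x_n)

Iteration 1:
  f(1.900000) = 1.075894
  f'(1.900000) = 2.885894
  x_1 = 1.900000 - 1.075894/2.885894 = 1.527189
Iteration 2:
  f(1.527189) = 0.272906
  f'(1.527189) = 1.550834
  x_2 = 1.527189 - 0.272906/1.550834 = 1.351215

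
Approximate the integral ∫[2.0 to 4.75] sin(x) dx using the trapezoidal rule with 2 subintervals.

f(x) = sin(x)
a = 2.0, b = 4.75, n = 2
h = (b - a)/n = 1.375000

Trapezoidal rule: (h/2)[f(x₀) + 2f(x₁) + 2f(x₂) + ... + f(xₙ)]

x_0 = 2.0000, f(x_0) = 0.909297, coefficient = 1
x_1 = 3.3750, f(x_1) = -0.231294, coefficient = 2
x_2 = 4.7500, f(x_2) = -0.999293, coefficient = 1

I ≈ (1.375000/2) × -0.552583 = -0.379901
Exact value: -0.453749
Error: 0.073848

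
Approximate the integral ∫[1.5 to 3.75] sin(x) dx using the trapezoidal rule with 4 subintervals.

f(x) = sin(x)
a = 1.5, b = 3.75, n = 4
h = (b - a)/n = 0.562500

Trapezoidal rule: (h/2)[f(x₀) + 2f(x₁) + 2f(x₂) + ... + f(xₙ)]

x_0 = 1.5000, f(x_0) = 0.997495, coefficient = 1
x_1 = 2.0625, f(x_1) = 0.881530, coefficient = 2
x_2 = 2.6250, f(x_2) = 0.493920, coefficient = 2
x_3 = 3.1875, f(x_3) = -0.045891, coefficient = 2
x_4 = 3.7500, f(x_4) = -0.571561, coefficient = 1

I ≈ (0.562500/2) × 3.085051 = 0.867671
Exact value: 0.891297
Error: 0.023626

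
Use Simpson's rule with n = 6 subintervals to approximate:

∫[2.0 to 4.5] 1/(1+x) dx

f(x) = 1/(1+x)
a = 2.0, b = 4.5, n = 6
h = (b - a)/n = 0.416667

Simpson's rule: (h/3)[f(x₀) + 4f(x₁) + 2f(x₂) + ... + f(xₙ)]

x_0 = 2.0000, f(x_0) = 0.333333, coefficient = 1
x_1 = 2.4167, f(x_1) = 0.292683, coefficient = 4
x_2 = 2.8333, f(x_2) = 0.260870, coefficient = 2
x_3 = 3.2500, f(x_3) = 0.235294, coefficient = 4
x_4 = 3.6667, f(x_4) = 0.214286, coefficient = 2
x_5 = 4.0833, f(x_5) = 0.196721, coefficient = 4
x_6 = 4.5000, f(x_6) = 0.181818, coefficient = 1

I ≈ (0.416667/3) × 4.364255 = 0.606147
Exact value: 0.606136
Error: 0.000011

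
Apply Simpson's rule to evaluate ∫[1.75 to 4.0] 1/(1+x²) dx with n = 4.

f(x) = 1/(1+x²)
a = 1.75, b = 4.0, n = 4
h = (b - a)/n = 0.562500

Simpson's rule: (h/3)[f(x₀) + 4f(x₁) + 2f(x₂) + ... + f(xₙ)]

x_0 = 1.7500, f(x_0) = 0.246154, coefficient = 1
x_1 = 2.3125, f(x_1) = 0.157538, coefficient = 4
x_2 = 2.8750, f(x_2) = 0.107926, coefficient = 2
x_3 = 3.4375, f(x_3) = 0.078025, coefficient = 4
x_4 = 4.0000, f(x_4) = 0.058824, coefficient = 1

I ≈ (0.562500/3) × 1.463083 = 0.274328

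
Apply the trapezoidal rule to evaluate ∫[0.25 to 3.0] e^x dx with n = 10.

f(x) = e^x
a = 0.25, b = 3.0, n = 10
h = (b - a)/n = 0.275000

Trapezoidal rule: (h/2)[f(x₀) + 2f(x₁) + 2f(x₂) + ... + f(xₙ)]

x_0 = 0.2500, f(x_0) = 1.284025, coefficient = 1
x_1 = 0.5250, f(x_1) = 1.690459, coefficient = 2
x_2 = 0.8000, f(x_2) = 2.225541, coefficient = 2
x_3 = 1.0750, f(x_3) = 2.929993, coefficient = 2
x_4 = 1.3500, f(x_4) = 3.857426, coefficient = 2
x_5 = 1.6250, f(x_5) = 5.078419, coefficient = 2
x_6 = 1.9000, f(x_6) = 6.685894, coefficient = 2
x_7 = 2.1750, f(x_7) = 8.802185, coefficient = 2
x_8 = 2.4500, f(x_8) = 11.588347, coefficient = 2
x_9 = 2.7250, f(x_9) = 15.256414, coefficient = 2
x_10 = 3.0000, f(x_10) = 20.085537, coefficient = 1

I ≈ (0.275000/2) × 137.598917 = 18.919851
Exact value: 18.801512
Error: 0.118340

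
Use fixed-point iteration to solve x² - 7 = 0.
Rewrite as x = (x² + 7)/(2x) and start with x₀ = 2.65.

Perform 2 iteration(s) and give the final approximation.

Equation: x² - 7 = 0
Fixed-point form: x = (x² + 7)/(2x)
x₀ = 2.65

x_1 = g(2.650000) = 2.645755
x_2 = g(2.645755) = 2.645751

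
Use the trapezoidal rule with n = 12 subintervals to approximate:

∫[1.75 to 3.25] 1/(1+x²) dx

f(x) = 1/(1+x²)
a = 1.75, b = 3.25, n = 12
h = (b - a)/n = 0.125000

Trapezoidal rule: (h/2)[f(x₀) + 2f(x₁) + 2f(x₂) + ... + f(xₙ)]

x_0 = 1.7500, f(x_0) = 0.246154, coefficient = 1
x_1 = 1.8750, f(x_1) = 0.221453, coefficient = 2
x_2 = 2.0000, f(x_2) = 0.200000, coefficient = 2
x_3 = 2.1250, f(x_3) = 0.181303, coefficient = 2
x_4 = 2.2500, f(x_4) = 0.164948, coefficient = 2
x_5 = 2.3750, f(x_5) = 0.150588, coefficient = 2
x_6 = 2.5000, f(x_6) = 0.137931, coefficient = 2
x_7 = 2.6250, f(x_7) = 0.126733, coefficient = 2
x_8 = 2.7500, f(x_8) = 0.116788, coefficient = 2
x_9 = 2.8750, f(x_9) = 0.107926, coefficient = 2
x_10 = 3.0000, f(x_10) = 0.100000, coefficient = 2
x_11 = 3.1250, f(x_11) = 0.092888, coefficient = 2
x_12 = 3.2500, f(x_12) = 0.086486, coefficient = 1

I ≈ (0.125000/2) × 3.533759 = 0.220860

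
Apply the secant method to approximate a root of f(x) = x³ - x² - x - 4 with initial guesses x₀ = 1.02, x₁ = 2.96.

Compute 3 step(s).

f(x) = x³ - x² - x - 4
x₀ = 1.02, x₁ = 2.96

Secant formula: x_{n+1} = x_n - f(x_n)(x_n - x_{n-1})/(f(x_n) - f(x_{n-1}))

Iteration 1:
  f(1.020000) = -4.999192
  f(2.960000) = 10.212736
  x_2 = 2.960000 - 10.212736×(2.960000 - 1.020000)/(10.212736 - (-4.999192))
       = 1.657554
Iteration 2:
  f(2.960000) = 10.212736
  f(1.657554) = -3.850932
  x_3 = 1.657554 - (-3.850932)×(1.657554 - 2.960000)/(-3.850932 - 10.212736)
       = 2.014192
Iteration 3:
  f(1.657554) = -3.850932
  f(2.014192) = -1.899647
  x_4 = 2.014192 - (-1.899647)×(2.014192 - 1.657554)/(-1.899647 - (-3.850932))
       = 2.361391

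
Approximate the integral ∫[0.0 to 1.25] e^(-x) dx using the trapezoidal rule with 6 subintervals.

f(x) = e^(-x)
a = 0.0, b = 1.25, n = 6
h = (b - a)/n = 0.208333

Trapezoidal rule: (h/2)[f(x₀) + 2f(x₁) + 2f(x₂) + ... + f(xₙ)]

x_0 = 0.0000, f(x_0) = 1.000000, coefficient = 1
x_1 = 0.2083, f(x_1) = 0.811936, coefficient = 2
x_2 = 0.4167, f(x_2) = 0.659241, coefficient = 2
x_3 = 0.6250, f(x_3) = 0.535261, coefficient = 2
x_4 = 0.8333, f(x_4) = 0.434598, coefficient = 2
x_5 = 1.0417, f(x_5) = 0.352866, coefficient = 2
x_6 = 1.2500, f(x_6) = 0.286505, coefficient = 1

I ≈ (0.208333/2) × 6.874310 = 0.716074
Exact value: 0.713495
Error: 0.002579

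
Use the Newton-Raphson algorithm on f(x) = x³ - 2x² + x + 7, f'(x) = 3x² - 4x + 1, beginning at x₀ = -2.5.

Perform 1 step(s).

f(x) = x³ - 2x² + x + 7
f'(x) = 3x² - 4x + 1
x₀ = -2.5

Newton-Raphson formula: x_{n+1} = x_n - f(x_n)/f'(x_n)

Iteration 1:
  f(-2.500000) = -23.625000
  f'(-2.500000) = 29.750000
  x_1 = -2.500000 - (-23.625000)/29.750000 = -1.705882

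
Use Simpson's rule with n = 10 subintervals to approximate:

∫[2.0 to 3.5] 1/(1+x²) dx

f(x) = 1/(1+x²)
a = 2.0, b = 3.5, n = 10
h = (b - a)/n = 0.150000

Simpson's rule: (h/3)[f(x₀) + 4f(x₁) + 2f(x₂) + ... + f(xₙ)]

x_0 = 2.0000, f(x_0) = 0.200000, coefficient = 1
x_1 = 2.1500, f(x_1) = 0.177857, coefficient = 4
x_2 = 2.3000, f(x_2) = 0.158983, coefficient = 2
x_3 = 2.4500, f(x_3) = 0.142806, coefficient = 4
x_4 = 2.6000, f(x_4) = 0.128866, coefficient = 2
x_5 = 2.7500, f(x_5) = 0.116788, coefficient = 4
x_6 = 2.9000, f(x_6) = 0.106270, coefficient = 2
x_7 = 3.0500, f(x_7) = 0.097064, coefficient = 4
x_8 = 3.2000, f(x_8) = 0.088968, coefficient = 2
x_9 = 3.3500, f(x_9) = 0.081816, coefficient = 4
x_10 = 3.5000, f(x_10) = 0.075472, coefficient = 1

I ≈ (0.150000/3) × 3.706970 = 0.185349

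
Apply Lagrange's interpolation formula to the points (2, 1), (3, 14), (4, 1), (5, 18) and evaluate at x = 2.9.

Lagrange interpolation formula:
P(x) = Σ yᵢ × Lᵢ(x)
where Lᵢ(x) = Π_{j≠i} (x - xⱼ)/(xᵢ - xⱼ)

L_0(2.9) = (2.9 - 3)/(2 - 3) × (2.9 - 4)/(2 - 4) × (2.9 - 5)/(2 - 5) = 0.038500
L_1(2.9) = (2.9 - 2)/(3 - 2) × (2.9 - 4)/(3 - 4) × (2.9 - 5)/(3 - 5) = 1.039500
L_2(2.9) = (2.9 - 2)/(4 - 2) × (2.9 - 3)/(4 - 3) × (2.9 - 5)/(4 - 5) = -0.094500
L_3(2.9) = (2.9 - 2)/(5 - 2) × (2.9 - 3)/(5 - 3) × (2.9 - 4)/(5 - 4) = 0.016500

P(2.9) = 1×L_0(2.9) + 14×L_1(2.9) + 1×L_2(2.9) + 18×L_3(2.9)
P(2.9) = 14.794000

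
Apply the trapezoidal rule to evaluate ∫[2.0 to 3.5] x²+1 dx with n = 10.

f(x) = x²+1
a = 2.0, b = 3.5, n = 10
h = (b - a)/n = 0.150000

Trapezoidal rule: (h/2)[f(x₀) + 2f(x₁) + 2f(x₂) + ... + f(xₙ)]

x_0 = 2.0000, f(x_0) = 5.000000, coefficient = 1
x_1 = 2.1500, f(x_1) = 5.622500, coefficient = 2
x_2 = 2.3000, f(x_2) = 6.290000, coefficient = 2
x_3 = 2.4500, f(x_3) = 7.002500, coefficient = 2
x_4 = 2.6000, f(x_4) = 7.760000, coefficient = 2
x_5 = 2.7500, f(x_5) = 8.562500, coefficient = 2
x_6 = 2.9000, f(x_6) = 9.410000, coefficient = 2
x_7 = 3.0500, f(x_7) = 10.302500, coefficient = 2
x_8 = 3.2000, f(x_8) = 11.240000, coefficient = 2
x_9 = 3.3500, f(x_9) = 12.222500, coefficient = 2
x_10 = 3.5000, f(x_10) = 13.250000, coefficient = 1

I ≈ (0.150000/2) × 175.075000 = 13.130625
Exact value: 13.125000
Error: 0.005625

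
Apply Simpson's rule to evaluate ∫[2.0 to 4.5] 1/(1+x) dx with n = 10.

f(x) = 1/(1+x)
a = 2.0, b = 4.5, n = 10
h = (b - a)/n = 0.250000

Simpson's rule: (h/3)[f(x₀) + 4f(x₁) + 2f(x₂) + ... + f(xₙ)]

x_0 = 2.0000, f(x_0) = 0.333333, coefficient = 1
x_1 = 2.2500, f(x_1) = 0.307692, coefficient = 4
x_2 = 2.5000, f(x_2) = 0.285714, coefficient = 2
x_3 = 2.7500, f(x_3) = 0.266667, coefficient = 4
x_4 = 3.0000, f(x_4) = 0.250000, coefficient = 2
x_5 = 3.2500, f(x_5) = 0.235294, coefficient = 4
x_6 = 3.5000, f(x_6) = 0.222222, coefficient = 2
x_7 = 3.7500, f(x_7) = 0.210526, coefficient = 4
x_8 = 4.0000, f(x_8) = 0.200000, coefficient = 2
x_9 = 4.2500, f(x_9) = 0.190476, coefficient = 4
x_10 = 4.5000, f(x_10) = 0.181818, coefficient = 1

I ≈ (0.250000/3) × 7.273647 = 0.606137
Exact value: 0.606136
Error: 0.000001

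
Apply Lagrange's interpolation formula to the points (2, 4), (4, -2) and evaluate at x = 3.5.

Lagrange interpolation formula:
P(x) = Σ yᵢ × Lᵢ(x)
where Lᵢ(x) = Π_{j≠i} (x - xⱼ)/(xᵢ - xⱼ)

L_0(3.5) = (3.5 - 4)/(2 - 4) = 0.250000
L_1(3.5) = (3.5 - 2)/(4 - 2) = 0.750000

P(3.5) = 4×L_0(3.5) + (-2)×L_1(3.5)
P(3.5) = -0.500000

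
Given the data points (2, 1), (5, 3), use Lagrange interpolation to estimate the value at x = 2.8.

Lagrange interpolation formula:
P(x) = Σ yᵢ × Lᵢ(x)
where Lᵢ(x) = Π_{j≠i} (x - xⱼ)/(xᵢ - xⱼ)

L_0(2.8) = (2.8 - 5)/(2 - 5) = 0.733333
L_1(2.8) = (2.8 - 2)/(5 - 2) = 0.266667

P(2.8) = 1×L_0(2.8) + 3×L_1(2.8)
P(2.8) = 1.533333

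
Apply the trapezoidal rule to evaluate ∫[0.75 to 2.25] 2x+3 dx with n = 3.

f(x) = 2x+3
a = 0.75, b = 2.25, n = 3
h = (b - a)/n = 0.500000

Trapezoidal rule: (h/2)[f(x₀) + 2f(x₁) + 2f(x₂) + ... + f(xₙ)]

x_0 = 0.7500, f(x_0) = 4.500000, coefficient = 1
x_1 = 1.2500, f(x_1) = 5.500000, coefficient = 2
x_2 = 1.7500, f(x_2) = 6.500000, coefficient = 2
x_3 = 2.2500, f(x_3) = 7.500000, coefficient = 1

I ≈ (0.500000/2) × 36.000000 = 9.000000
Exact value: 9.000000
Error: 0.000000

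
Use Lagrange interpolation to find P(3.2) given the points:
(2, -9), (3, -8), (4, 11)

Lagrange interpolation formula:
P(x) = Σ yᵢ × Lᵢ(x)
where Lᵢ(x) = Π_{j≠i} (x - xⱼ)/(xᵢ - xⱼ)

L_0(3.2) = (3.2 - 3)/(2 - 3) × (3.2 - 4)/(2 - 4) = -0.080000
L_1(3.2) = (3.2 - 2)/(3 - 2) × (3.2 - 4)/(3 - 4) = 0.960000
L_2(3.2) = (3.2 - 2)/(4 - 2) × (3.2 - 3)/(4 - 3) = 0.120000

P(3.2) = (-9)×L_0(3.2) + (-8)×L_1(3.2) + 11×L_2(3.2)
P(3.2) = -5.640000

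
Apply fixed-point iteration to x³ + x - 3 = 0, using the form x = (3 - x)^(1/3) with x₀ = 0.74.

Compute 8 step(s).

Equation: x³ + x - 3 = 0
Fixed-point form: x = (3 - x)^(1/3)
x₀ = 0.74

x_1 = g(0.740000) = 1.312309
x_2 = g(1.312309) = 1.190596
x_3 = g(1.190596) = 1.218555
x_4 = g(1.218555) = 1.212246
x_5 = g(1.212246) = 1.213675
x_6 = g(1.213675) = 1.213352
x_7 = g(1.213352) = 1.213425
x_8 = g(1.213425) = 1.213409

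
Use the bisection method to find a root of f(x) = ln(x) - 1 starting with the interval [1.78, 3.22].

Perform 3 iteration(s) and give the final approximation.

f(x) = ln(x) - 1
Initial interval: [1.78, 3.22]

Iteration 1:
  c_1 = (1.780000 + 3.220000)/2 = 2.500000
  f(c_1) = f(2.500000) = -0.083709
  f(a) × f(c) ≥ 0, new interval: [2.500000, 3.220000]
Iteration 2:
  c_2 = (2.500000 + 3.220000)/2 = 2.860000
  f(c_2) = f(2.860000) = 0.050822
  f(a) × f(c) < 0, new interval: [2.500000, 2.860000]
Iteration 3:
  c_3 = (2.500000 + 2.860000)/2 = 2.680000
  f(c_3) = f(2.680000) = -0.014183
  f(a) × f(c) ≥ 0, new interval: [2.680000, 2.860000]

After 3 iteration(s), the approximation is c_3 = 2.680000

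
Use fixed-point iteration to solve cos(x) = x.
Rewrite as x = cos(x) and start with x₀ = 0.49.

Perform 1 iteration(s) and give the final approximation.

Equation: cos(x) = x
Fixed-point form: x = cos(x)
x₀ = 0.49

x_1 = g(0.490000) = 0.882333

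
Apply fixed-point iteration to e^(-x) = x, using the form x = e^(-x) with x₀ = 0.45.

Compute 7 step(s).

Equation: e^(-x) = x
Fixed-point form: x = e^(-x)
x₀ = 0.45

x_1 = g(0.450000) = 0.637628
x_2 = g(0.637628) = 0.528545
x_3 = g(0.528545) = 0.589462
x_4 = g(0.589462) = 0.554625
x_5 = g(0.554625) = 0.574287
x_6 = g(0.574287) = 0.563106
x_7 = g(0.563106) = 0.569438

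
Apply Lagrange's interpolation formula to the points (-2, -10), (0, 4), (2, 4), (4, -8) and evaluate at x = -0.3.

Lagrange interpolation formula:
P(x) = Σ yᵢ × Lᵢ(x)
where Lᵢ(x) = Π_{j≠i} (x - xⱼ)/(xᵢ - xⱼ)

L_0(-0.3) = (-0.3 - 0)/(-2 - 0) × (-0.3 - 2)/(-2 - 2) × (-0.3 - 4)/(-2 - 4) = 0.061812
L_1(-0.3) = (-0.3 - (-2))/(0 - (-2)) × (-0.3 - 2)/(0 - 2) × (-0.3 - 4)/(0 - 4) = 1.050812
L_2(-0.3) = (-0.3 - (-2))/(2 - (-2)) × (-0.3 - 0)/(2 - 0) × (-0.3 - 4)/(2 - 4) = -0.137063
L_3(-0.3) = (-0.3 - (-2))/(4 - (-2)) × (-0.3 - 0)/(4 - 0) × (-0.3 - 2)/(4 - 2) = 0.024437

P(-0.3) = (-10)×L_0(-0.3) + 4×L_1(-0.3) + 4×L_2(-0.3) + (-8)×L_3(-0.3)
P(-0.3) = 2.841375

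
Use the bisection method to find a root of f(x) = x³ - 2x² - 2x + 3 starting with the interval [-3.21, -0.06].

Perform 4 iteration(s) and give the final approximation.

f(x) = x³ - 2x² - 2x + 3
Initial interval: [-3.21, -0.06]

Iteration 1:
  c_1 = (-3.210000 + (-0.060000))/2 = -1.635000
  f(c_1) = f(-1.635000) = -3.447173
  f(a) × f(c) ≥ 0, new interval: [-1.635000, -0.060000]
Iteration 2:
  c_2 = (-1.635000 + (-0.060000))/2 = -0.847500
  f(c_2) = f(-0.847500) = 2.649765
  f(a) × f(c) < 0, new interval: [-1.635000, -0.847500]
Iteration 3:
  c_3 = (-1.635000 + (-0.847500))/2 = -1.241250
  f(c_3) = f(-1.241250) = 0.488701
  f(a) × f(c) < 0, new interval: [-1.635000, -1.241250]
Iteration 4:
  c_4 = (-1.635000 + (-1.241250))/2 = -1.438125
  f(c_4) = f(-1.438125) = -1.234492
  f(a) × f(c) ≥ 0, new interval: [-1.438125, -1.241250]

After 4 iteration(s), the approximation is c_4 = -1.438125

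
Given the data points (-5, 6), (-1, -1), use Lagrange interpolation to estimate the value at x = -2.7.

Lagrange interpolation formula:
P(x) = Σ yᵢ × Lᵢ(x)
where Lᵢ(x) = Π_{j≠i} (x - xⱼ)/(xᵢ - xⱼ)

L_0(-2.7) = (-2.7 - (-1))/(-5 - (-1)) = 0.425000
L_1(-2.7) = (-2.7 - (-5))/(-1 - (-5)) = 0.575000

P(-2.7) = 6×L_0(-2.7) + (-1)×L_1(-2.7)
P(-2.7) = 1.975000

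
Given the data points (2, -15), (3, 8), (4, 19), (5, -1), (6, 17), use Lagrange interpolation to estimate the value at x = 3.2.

Lagrange interpolation formula:
P(x) = Σ yᵢ × Lᵢ(x)
where Lᵢ(x) = Π_{j≠i} (x - xⱼ)/(xᵢ - xⱼ)

L_0(3.2) = (3.2 - 3)/(2 - 3) × (3.2 - 4)/(2 - 4) × (3.2 - 5)/(2 - 5) × (3.2 - 6)/(2 - 6) = -0.033600
L_1(3.2) = (3.2 - 2)/(3 - 2) × (3.2 - 4)/(3 - 4) × (3.2 - 5)/(3 - 5) × (3.2 - 6)/(3 - 6) = 0.806400
L_2(3.2) = (3.2 - 2)/(4 - 2) × (3.2 - 3)/(4 - 3) × (3.2 - 5)/(4 - 5) × (3.2 - 6)/(4 - 6) = 0.302400
L_3(3.2) = (3.2 - 2)/(5 - 2) × (3.2 - 3)/(5 - 3) × (3.2 - 4)/(5 - 4) × (3.2 - 6)/(5 - 6) = -0.089600
L_4(3.2) = (3.2 - 2)/(6 - 2) × (3.2 - 3)/(6 - 3) × (3.2 - 4)/(6 - 4) × (3.2 - 5)/(6 - 5) = 0.014400

P(3.2) = (-15)×L_0(3.2) + 8×L_1(3.2) + 19×L_2(3.2) + (-1)×L_3(3.2) + 17×L_4(3.2)
P(3.2) = 13.035200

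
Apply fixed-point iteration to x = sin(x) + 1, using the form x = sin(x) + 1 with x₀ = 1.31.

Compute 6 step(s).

Equation: x = sin(x) + 1
Fixed-point form: x = sin(x) + 1
x₀ = 1.31

x_1 = g(1.310000) = 1.966185
x_2 = g(1.966185) = 1.922847
x_3 = g(1.922847) = 1.938668
x_4 = g(1.938668) = 1.933095
x_5 = g(1.933095) = 1.935085
x_6 = g(1.935085) = 1.934378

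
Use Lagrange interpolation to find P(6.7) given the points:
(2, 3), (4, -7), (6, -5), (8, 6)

Lagrange interpolation formula:
P(x) = Σ yᵢ × Lᵢ(x)
where Lᵢ(x) = Π_{j≠i} (x - xⱼ)/(xᵢ - xⱼ)

L_0(6.7) = (6.7 - 4)/(2 - 4) × (6.7 - 6)/(2 - 6) × (6.7 - 8)/(2 - 8) = 0.051188
L_1(6.7) = (6.7 - 2)/(4 - 2) × (6.7 - 6)/(4 - 6) × (6.7 - 8)/(4 - 8) = -0.267313
L_2(6.7) = (6.7 - 2)/(6 - 2) × (6.7 - 4)/(6 - 4) × (6.7 - 8)/(6 - 8) = 1.031062
L_3(6.7) = (6.7 - 2)/(8 - 2) × (6.7 - 4)/(8 - 4) × (6.7 - 6)/(8 - 6) = 0.185063

P(6.7) = 3×L_0(6.7) + (-7)×L_1(6.7) + (-5)×L_2(6.7) + 6×L_3(6.7)
P(6.7) = -2.020187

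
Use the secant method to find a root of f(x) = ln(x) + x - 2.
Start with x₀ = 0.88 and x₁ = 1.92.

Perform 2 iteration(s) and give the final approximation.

f(x) = ln(x) + x - 2
x₀ = 0.88, x₁ = 1.92

Secant formula: x_{n+1} = x_n - f(x_n)(x_n - x_{n-1})/(f(x_n) - f(x_{n-1}))

Iteration 1:
  f(0.880000) = -1.247833
  f(1.920000) = 0.572325
  x_2 = 1.920000 - 0.572325×(1.920000 - 0.880000)/(0.572325 - (-1.247833))
       = 1.592986
Iteration 2:
  f(1.920000) = 0.572325
  f(1.592986) = 0.058595
  x_3 = 1.592986 - 0.058595×(1.592986 - 1.920000)/(0.058595 - 0.572325)
       = 1.555687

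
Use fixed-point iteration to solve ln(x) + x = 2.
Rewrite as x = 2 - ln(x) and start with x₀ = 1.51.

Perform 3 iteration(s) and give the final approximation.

Equation: ln(x) + x = 2
Fixed-point form: x = 2 - ln(x)
x₀ = 1.51

x_1 = g(1.510000) = 1.587890
x_2 = g(1.587890) = 1.537594
x_3 = g(1.537594) = 1.569781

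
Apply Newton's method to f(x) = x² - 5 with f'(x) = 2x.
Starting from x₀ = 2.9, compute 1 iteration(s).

f(x) = x² - 5
f'(x) = 2x
x₀ = 2.9

Newton-Raphson formula: x_{n+1} = x_n - f(x_n)/f'(x_n)

Iteration 1:
  f(2.900000) = 3.410000
  f'(2.900000) = 5.800000
  x_1 = 2.900000 - 3.410000/5.800000 = 2.312069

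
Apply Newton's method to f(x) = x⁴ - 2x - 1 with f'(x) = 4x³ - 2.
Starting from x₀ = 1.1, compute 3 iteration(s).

f(x) = x⁴ - 2x - 1
f'(x) = 4x³ - 2
x₀ = 1.1

Newton-Raphson formula: x_{n+1} = x_n - f(x_n)/f'(x_n)

Iteration 1:
  f(1.100000) = -1.735900
  f'(1.100000) = 3.324000
  x_1 = 1.100000 - (-1.735900)/3.324000 = 1.622232
Iteration 2:
  f(1.622232) = 2.681051
  f'(1.622232) = 15.076509
  x_2 = 1.622232 - 2.681051/15.076509 = 1.444403
Iteration 3:
  f(1.444403) = 0.463837
  f'(1.444403) = 10.053820
  x_3 = 1.444403 - 0.463837/10.053820 = 1.398267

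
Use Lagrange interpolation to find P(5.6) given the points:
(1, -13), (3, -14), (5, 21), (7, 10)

Lagrange interpolation formula:
P(x) = Σ yᵢ × Lᵢ(x)
where Lᵢ(x) = Π_{j≠i} (x - xⱼ)/(xᵢ - xⱼ)

L_0(5.6) = (5.6 - 3)/(1 - 3) × (5.6 - 5)/(1 - 5) × (5.6 - 7)/(1 - 7) = 0.045500
L_1(5.6) = (5.6 - 1)/(3 - 1) × (5.6 - 5)/(3 - 5) × (5.6 - 7)/(3 - 7) = -0.241500
L_2(5.6) = (5.6 - 1)/(5 - 1) × (5.6 - 3)/(5 - 3) × (5.6 - 7)/(5 - 7) = 1.046500
L_3(5.6) = (5.6 - 1)/(7 - 1) × (5.6 - 3)/(7 - 3) × (5.6 - 5)/(7 - 5) = 0.149500

P(5.6) = (-13)×L_0(5.6) + (-14)×L_1(5.6) + 21×L_2(5.6) + 10×L_3(5.6)
P(5.6) = 26.261000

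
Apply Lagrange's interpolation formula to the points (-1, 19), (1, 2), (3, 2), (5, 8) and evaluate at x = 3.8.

Lagrange interpolation formula:
P(x) = Σ yᵢ × Lᵢ(x)
where Lᵢ(x) = Π_{j≠i} (x - xⱼ)/(xᵢ - xⱼ)

L_0(3.8) = (3.8 - 1)/(-1 - 1) × (3.8 - 3)/(-1 - 3) × (3.8 - 5)/(-1 - 5) = 0.056000
L_1(3.8) = (3.8 - (-1))/(1 - (-1)) × (3.8 - 3)/(1 - 3) × (3.8 - 5)/(1 - 5) = -0.288000
L_2(3.8) = (3.8 - (-1))/(3 - (-1)) × (3.8 - 1)/(3 - 1) × (3.8 - 5)/(3 - 5) = 1.008000
L_3(3.8) = (3.8 - (-1))/(5 - (-1)) × (3.8 - 1)/(5 - 1) × (3.8 - 3)/(5 - 3) = 0.224000

P(3.8) = 19×L_0(3.8) + 2×L_1(3.8) + 2×L_2(3.8) + 8×L_3(3.8)
P(3.8) = 4.296000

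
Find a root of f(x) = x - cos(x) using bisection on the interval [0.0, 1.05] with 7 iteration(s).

f(x) = x - cos(x)
Initial interval: [0.0, 1.05]

Iteration 1:
  c_1 = (0.000000 + 1.050000)/2 = 0.525000
  f(c_1) = f(0.525000) = -0.340324
  f(a) × f(c) ≥ 0, new interval: [0.525000, 1.050000]
Iteration 2:
  c_2 = (0.525000 + 1.050000)/2 = 0.787500
  f(c_2) = f(0.787500) = 0.081881
  f(a) × f(c) < 0, new interval: [0.525000, 0.787500]
Iteration 3:
  c_3 = (0.525000 + 0.787500)/2 = 0.656250
  f(c_3) = f(0.656250) = -0.136036
  f(a) × f(c) ≥ 0, new interval: [0.656250, 0.787500]
Iteration 4:
  c_4 = (0.656250 + 0.787500)/2 = 0.721875
  f(c_4) = f(0.721875) = -0.028693
  f(a) × f(c) ≥ 0, new interval: [0.721875, 0.787500]
Iteration 5:
  c_5 = (0.721875 + 0.787500)/2 = 0.754688
  f(c_5) = f(0.754688) = 0.026202
  f(a) × f(c) < 0, new interval: [0.721875, 0.754688]
Iteration 6:
  c_6 = (0.721875 + 0.754688)/2 = 0.738281
  f(c_6) = f(0.738281) = -0.001345
  f(a) × f(c) ≥ 0, new interval: [0.738281, 0.754688]
Iteration 7:
  c_7 = (0.738281 + 0.754688)/2 = 0.746484
  f(c_7) = f(0.746484) = 0.012404
  f(a) × f(c) < 0, new interval: [0.738281, 0.746484]

After 7 iteration(s), the approximation is c_7 = 0.746484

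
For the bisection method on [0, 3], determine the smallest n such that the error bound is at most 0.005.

We need (b-a)/2^n ≤ 0.005
(3 - 0)/2^n ≤ 0.005
3/2^n ≤ 0.005
2^n ≥ 600
n ≥ log₂(600) = 9.23
n ≥ 10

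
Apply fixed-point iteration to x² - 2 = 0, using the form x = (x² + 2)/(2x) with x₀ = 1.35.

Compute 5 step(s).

Equation: x² - 2 = 0
Fixed-point form: x = (x² + 2)/(2x)
x₀ = 1.35

x_1 = g(1.350000) = 1.415741
x_2 = g(1.415741) = 1.414214
x_3 = g(1.414214) = 1.414214
x_4 = g(1.414214) = 1.414214
x_5 = g(1.414214) = 1.414214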